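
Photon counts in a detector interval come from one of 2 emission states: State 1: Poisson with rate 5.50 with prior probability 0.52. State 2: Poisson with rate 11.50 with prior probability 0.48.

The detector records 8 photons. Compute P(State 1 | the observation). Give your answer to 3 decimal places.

0.545

Posterior ∝ prior × likelihood, so P(k | x) ∝ w_k f_k(x); normalise over all components.
Poisson probabilities:
  L_1 = e^(−5.50)·5.50^8/8! = 0.0848714
  L_2 = e^(−11.50)·11.50^8/8! = 0.0768556
Multiply by the mixture weights:
  w_1·L_1 = 0.52 × 0.0848714 = 0.0441331
  w_2·L_2 = 0.48 × 0.0768556 = 0.0368907
Marginal: 0.0441331 + 0.0368907 = 0.0810238
P(State 1 | the observation) = 0.0441331 / 0.0810238 ≈ 0.545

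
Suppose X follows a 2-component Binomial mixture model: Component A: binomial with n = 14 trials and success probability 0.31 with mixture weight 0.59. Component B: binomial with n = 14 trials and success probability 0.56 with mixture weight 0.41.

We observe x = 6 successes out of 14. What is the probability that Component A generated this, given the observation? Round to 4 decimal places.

0.6023

P(component k | x) = w_k·f_k(x) / marginal(x), where marginal(x) = Σ_j w_j·f_j(x).
Evaluate each component's likelihood at the observed value:
  f_A = 0.136936
  f_B = 0.130108
Multiply by the mixture weights:
  w_A·f_A = 0.59 × 0.136936 = 0.0807923
  w_B·f_B = 0.41 × 0.130108 = 0.0533444
Sum: 0.0807923 + 0.0533444 = 0.134137
P(Component A | 6 successes out of 14) ≈ 0.6023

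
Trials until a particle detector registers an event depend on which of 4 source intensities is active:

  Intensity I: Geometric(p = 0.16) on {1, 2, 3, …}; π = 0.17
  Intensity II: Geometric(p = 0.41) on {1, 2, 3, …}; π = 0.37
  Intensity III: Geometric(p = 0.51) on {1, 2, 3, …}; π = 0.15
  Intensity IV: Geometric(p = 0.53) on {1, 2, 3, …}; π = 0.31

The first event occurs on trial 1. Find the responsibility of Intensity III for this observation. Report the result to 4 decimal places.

0.1823

Apply Bayes' rule: the posterior for each component is proportional to its prior times its likelihood at x.
Evaluate each component's likelihood at the observed value:
  p_I = 0.16
  p_II = 0.41
  p_III = 0.51
  p_IV = 0.53
Multiply by the mixture weights:
  π_I·p_I = 0.17 × 0.16 = 0.0272
  π_II·p_II = 0.37 × 0.41 = 0.1517
  π_III·p_III = 0.15 × 0.51 = 0.0765
  π_IV·p_IV = 0.31 × 0.53 = 0.1643
Marginal: 0.0272 + 0.1517 + 0.0765 + 0.1643 = 0.4197
So the posterior for Intensity III is 0.0765 / 0.4197 ≈ 0.1823.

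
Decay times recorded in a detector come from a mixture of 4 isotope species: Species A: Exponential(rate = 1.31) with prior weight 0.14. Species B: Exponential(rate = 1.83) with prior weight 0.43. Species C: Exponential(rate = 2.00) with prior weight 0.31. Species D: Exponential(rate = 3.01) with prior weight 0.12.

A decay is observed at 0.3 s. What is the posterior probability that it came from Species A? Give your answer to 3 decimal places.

0.116

By Bayes' theorem, P(k | x) = P(Z=k) f_k(x) / Σ_j P(Z=j) f_j(x).
Evaluate each component's likelihood at the observed value:
  f_A = 0.884288
  f_B = 1.05687
  f_C = 1.09762
  f_D = 1.22011
Prior × likelihood for each component:
  P(Z=A)·f_A = 0.14 × 0.884288 = 0.1238
  P(Z=B)·f_B = 0.43 × 1.05687 = 0.454456
  P(Z=C)·f_C = 0.31 × 1.09762 = 0.340263
  P(Z=D)·f_D = 0.12 × 1.22011 = 0.146413
Evidence: 0.1238 + 0.454456 + 0.340263 + 0.146413 = 1.06493
P(Species A | data) = 0.1238 / 1.06493 ≈ 0.116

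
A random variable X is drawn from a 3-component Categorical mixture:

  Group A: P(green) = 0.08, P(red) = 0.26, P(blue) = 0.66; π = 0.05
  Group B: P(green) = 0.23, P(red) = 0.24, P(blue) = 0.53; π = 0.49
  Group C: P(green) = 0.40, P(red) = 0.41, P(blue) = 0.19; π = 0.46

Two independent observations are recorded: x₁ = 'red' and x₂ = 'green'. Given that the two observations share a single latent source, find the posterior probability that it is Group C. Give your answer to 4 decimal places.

P(component k | x) = π_k·f_k(x) / marginal(x), where marginal(x) = Σ_j π_j·f_j(x).
Since both observations come from the same component, the likelihood for component k is f_k(x₁)·f_k(x₂).
  f_A = [0.26] × [0.08] = 0.0208
  f_B = [0.24] × [0.23] = 0.0552
  f_C = [0.41] × [0.4] = 0.164
Unnormalised posteriors:
  π_A·f_A = 0.05 × 0.0208 = 0.00104
  π_B·f_B = 0.49 × 0.0552 = 0.027048
  π_C·f_C = 0.46 × 0.164 = 0.07544
Marginal: 0.00104 + 0.027048 + 0.07544 = 0.103528
P(Group C | data) = 0.07544 / 0.103528 ≈ 0.7287

0.7287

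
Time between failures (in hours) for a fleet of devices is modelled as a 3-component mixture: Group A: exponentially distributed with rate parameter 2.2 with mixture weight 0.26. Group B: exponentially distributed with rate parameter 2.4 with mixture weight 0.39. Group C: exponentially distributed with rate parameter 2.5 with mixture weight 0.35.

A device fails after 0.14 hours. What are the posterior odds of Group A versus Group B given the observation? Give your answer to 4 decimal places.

Since P(k|x) ∝ π_k f_k(x), the posterior odds are π_i f_i(x) / (π_j f_j(x)).
Component likelihoods at x = 0.14 hours:
  L_A = 2.2·e^(−2.2·0.14) = 2.2·e^(−0.3080) = 1.61681
  L_B = 2.4·e^(−2.4·0.14) = 2.4·e^(−0.3360) = 1.7151
  L_C = 2.5·e^(−2.5·0.14) = 2.5·e^(−0.3500) = 1.76172
Posterior odds = (π_A·L_A) / (π_B·L_B) = (0.26·1.61681) / (0.39·1.7151) = 0.420372 / 0.668887 ≈ 0.6285

0.6285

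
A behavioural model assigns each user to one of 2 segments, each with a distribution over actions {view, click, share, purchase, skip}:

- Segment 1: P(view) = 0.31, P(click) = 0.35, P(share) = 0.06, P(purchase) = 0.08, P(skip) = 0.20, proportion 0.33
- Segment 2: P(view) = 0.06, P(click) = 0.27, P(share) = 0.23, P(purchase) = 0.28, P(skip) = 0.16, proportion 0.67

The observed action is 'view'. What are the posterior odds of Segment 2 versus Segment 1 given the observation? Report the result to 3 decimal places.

0.393

Posterior odds = (π_i f_i(x)) / (π_j f_j(x)); the normalising sum cancels.
Categorical probabilities:
  L_1 = 0.31
  L_2 = 0.06
0.0402 / 0.1023 ≈ 0.393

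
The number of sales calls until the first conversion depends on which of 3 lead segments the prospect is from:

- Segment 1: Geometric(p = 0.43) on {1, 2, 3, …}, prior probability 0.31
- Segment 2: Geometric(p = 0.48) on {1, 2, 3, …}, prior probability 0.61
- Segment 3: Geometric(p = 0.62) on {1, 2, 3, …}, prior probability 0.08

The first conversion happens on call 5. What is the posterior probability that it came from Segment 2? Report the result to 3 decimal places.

By Bayes' theorem, P(k | x) = π_k f_k(x) / Σ_j π_j f_j(x).
Geometric probabilities:
  L_1 = 0.0453908
  L_2 = 0.0350958
  L_3 = 0.0129278
Multiply by the mixture weights:
  π_1·L_1 = 0.31 × 0.0453908 = 0.0140711
  π_2·L_2 = 0.61 × 0.0350958 = 0.0214084
  π_3·L_3 = 0.08 × 0.0129278 = 0.00103423
Normaliser: 0.0140711 + 0.0214084 + 0.00103423 = 0.0365138
Responsibility of Segment 2: 0.0214084 / 0.0365138 ≈ 0.586

0.586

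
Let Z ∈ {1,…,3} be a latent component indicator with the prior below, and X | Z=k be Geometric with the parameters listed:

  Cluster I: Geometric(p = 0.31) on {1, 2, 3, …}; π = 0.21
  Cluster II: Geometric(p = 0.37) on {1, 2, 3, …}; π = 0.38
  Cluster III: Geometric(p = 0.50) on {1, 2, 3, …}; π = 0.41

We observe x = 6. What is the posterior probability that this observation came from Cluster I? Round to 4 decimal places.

Posterior ∝ prior × likelihood, so P(k | x) ∝ w_k f_k(x); normalise over all components.
Component likelihoods at x = 6:
  L_I = 0.31·(1−0.31)^5 = 0.31·0.156403 = 0.048485
  L_II = 0.37·(1−0.37)^5 = 0.37·0.0992437 = 0.0367202
  L_III = 0.50·(1−0.50)^5 = 0.50·0.03125 = 0.015625
Weight by the priors:
  w_I·L_I = 0.21 × 0.048485 = 0.0101818
  w_II·L_II = 0.38 × 0.0367202 = 0.0139537
  w_III·L_III = 0.41 × 0.015625 = 0.00640625
Denominator: 0.0101818 + 0.0139537 + 0.00640625 = 0.0305418
So the posterior for Cluster I is 0.0101818 / 0.0305418 ≈ 0.3334.

0.3334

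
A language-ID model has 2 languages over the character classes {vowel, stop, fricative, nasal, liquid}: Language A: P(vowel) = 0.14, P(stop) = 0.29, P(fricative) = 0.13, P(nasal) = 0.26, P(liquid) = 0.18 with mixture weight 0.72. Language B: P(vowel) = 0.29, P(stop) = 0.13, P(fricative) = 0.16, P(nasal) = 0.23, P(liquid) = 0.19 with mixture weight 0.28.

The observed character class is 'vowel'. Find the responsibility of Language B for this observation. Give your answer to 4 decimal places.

Posterior ∝ prior × likelihood, so P(k | x) ∝ π_k f_k(x); normalise over all components.
Component likelihoods at x = 'vowel':
  p_A = 0.14
  p_B = 0.29
Prior × likelihood for each component:
  π_A·p_A = 0.72 × 0.14 = 0.1008
  π_B·p_B = 0.28 × 0.29 = 0.0812
Evidence: 0.1008 + 0.0812 = 0.182
P(Language B | data) = 0.0812 / 0.182 ≈ 0.4462

0.4462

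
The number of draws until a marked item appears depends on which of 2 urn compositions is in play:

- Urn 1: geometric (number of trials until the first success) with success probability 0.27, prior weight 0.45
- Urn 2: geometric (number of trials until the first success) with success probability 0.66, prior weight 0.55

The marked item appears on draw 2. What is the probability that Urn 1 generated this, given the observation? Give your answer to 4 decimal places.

The responsibility of component k is P(Z=k) f_k(x) divided by Σ_j P(Z=j) f_j(x).
Component likelihoods at x = 2:
  p_1 = 0.1971
  p_2 = 0.2244
Unnormalised posteriors:
  P(Z=1)·p_1 = 0.45 × 0.1971 = 0.088695
  P(Z=2)·p_2 = 0.55 × 0.2244 = 0.12342
Normaliser: 0.088695 + 0.12342 = 0.212115
Responsibility of Urn 1: 0.088695 / 0.212115 ≈ 0.4181

0.4181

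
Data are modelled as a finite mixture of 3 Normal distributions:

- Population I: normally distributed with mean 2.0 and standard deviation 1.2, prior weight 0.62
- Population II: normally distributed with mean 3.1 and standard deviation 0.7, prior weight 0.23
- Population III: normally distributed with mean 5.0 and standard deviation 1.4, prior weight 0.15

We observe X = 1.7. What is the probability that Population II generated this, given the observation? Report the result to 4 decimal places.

Posterior ∝ prior × likelihood, so P(k | x) ∝ w_k f_k(x); normalise over all components.
Component likelihoods at x = 1.7:
  p_I = (1/(1.2·√(2π)))·exp(−(1.7−2.0)²/(2·1.2²)) = 0.332452·exp(-0.03125) = 0.322223
  p_II = (1/(0.7·√(2π)))·exp(−(1.7−3.1)²/(2·0.7²)) = 0.569918·exp(-2.00000) = 0.07713
  p_III = (1/(1.4·√(2π)))·exp(−(1.7−5.0)²/(2·1.4²)) = 0.284959·exp(-2.77806) = 0.0177127
Weight by the priors:
  w_I·p_I = 0.62 × 0.322223 = 0.199779
  w_II·p_II = 0.23 × 0.07713 = 0.0177399
  w_III·p_III = 0.15 × 0.0177127 = 0.00265691
Sum: 0.199779 + 0.0177399 + 0.00265691 = 0.220175
So the posterior for Population II is 0.0177399 / 0.220175 ≈ 0.0806.

0.0806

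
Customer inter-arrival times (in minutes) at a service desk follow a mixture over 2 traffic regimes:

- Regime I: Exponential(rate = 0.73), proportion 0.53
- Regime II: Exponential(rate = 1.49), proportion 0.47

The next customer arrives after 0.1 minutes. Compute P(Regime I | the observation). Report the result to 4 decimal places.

0.3735

By Bayes' theorem, P(k | x) = π_k f_k(x) / Σ_j π_j f_j(x).
Component likelihoods at x = 0.1 minutes:
  f_I = 0.73·e^(−0.73·0.1) = 0.73·e^(−0.0730) = 0.678609
  f_II = 1.49·e^(−1.49·0.1) = 1.49·e^(−0.1490) = 1.28374
Unnormalised posteriors:
  π_I·f_I = 0.53 × 0.678609 = 0.359663
  π_II·f_II = 0.47 × 1.28374 = 0.603357
Denominator: 0.359663 + 0.603357 = 0.963019
So the posterior for Regime I is 0.359663 / 0.963019 ≈ 0.3735.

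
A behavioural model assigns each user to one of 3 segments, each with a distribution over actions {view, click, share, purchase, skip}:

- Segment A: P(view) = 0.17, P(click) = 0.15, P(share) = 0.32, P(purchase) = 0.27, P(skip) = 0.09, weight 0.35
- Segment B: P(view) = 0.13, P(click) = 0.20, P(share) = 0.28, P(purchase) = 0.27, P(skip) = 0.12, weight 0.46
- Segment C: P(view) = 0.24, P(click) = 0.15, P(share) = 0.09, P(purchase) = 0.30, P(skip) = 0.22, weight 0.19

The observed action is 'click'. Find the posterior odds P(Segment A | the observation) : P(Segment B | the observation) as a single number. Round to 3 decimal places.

Only the two components matter; the odds are (P(Z=i) f_i(x)) / (P(Z=j) f_j(x)).
Evaluate each component's likelihood at the observed value:
  L_A = 0.15
  L_B = 0.2
  L_C = 0.15
0.0525 / 0.092 ≈ 0.571

0.571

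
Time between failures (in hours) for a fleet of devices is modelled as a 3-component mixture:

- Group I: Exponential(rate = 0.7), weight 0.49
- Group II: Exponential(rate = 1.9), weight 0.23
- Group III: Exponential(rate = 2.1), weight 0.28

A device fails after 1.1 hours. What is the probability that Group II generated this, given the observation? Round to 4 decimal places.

0.1993

By Bayes' theorem, P(k | x) = P(Z=k) f_k(x) / Σ_j P(Z=j) f_j(x).
Component likelihoods at x = 1.1 hours:
  L_I = 0.324109
  L_II = 0.235006
  L_III = 0.208449
Weight by the priors:
  P(Z=I)·L_I = 0.49 × 0.324109 = 0.158813
  P(Z=II)·L_II = 0.23 × 0.235006 = 0.0540513
  P(Z=III)·L_III = 0.28 × 0.208449 = 0.0583656
Sum: 0.158813 + 0.0540513 + 0.0583656 = 0.27123
Responsibility of Group II: 0.0540513 / 0.27123 ≈ 0.1993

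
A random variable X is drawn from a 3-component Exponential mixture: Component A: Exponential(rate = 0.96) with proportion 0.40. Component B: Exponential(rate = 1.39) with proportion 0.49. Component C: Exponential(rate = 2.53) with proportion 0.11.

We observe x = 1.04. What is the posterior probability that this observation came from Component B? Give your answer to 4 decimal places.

0.4984

The responsibility of component k is w_k f_k(x) divided by Σ_j w_j f_j(x).
Evaluate each component's likelihood at the observed value:
  L_A = 0.35373
  L_B = 0.32749
  L_C = 0.18214
Prior × likelihood for each component:
  w_A·L_A = 0.40 × 0.35373 = 0.141492
  w_B·L_B = 0.49 × 0.32749 = 0.16047
  w_C·L_C = 0.11 × 0.18214 = 0.0200354
Marginal: 0.141492 + 0.16047 + 0.0200354 = 0.321998
Responsibility of Component B: 0.16047 / 0.321998 ≈ 0.4984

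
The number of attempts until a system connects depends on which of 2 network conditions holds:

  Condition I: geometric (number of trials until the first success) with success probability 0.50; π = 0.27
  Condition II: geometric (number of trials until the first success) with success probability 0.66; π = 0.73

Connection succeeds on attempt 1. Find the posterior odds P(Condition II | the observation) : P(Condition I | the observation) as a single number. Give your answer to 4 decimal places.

3.5689

Since P(k|x) ∝ π_k f_k(x), the posterior odds are π_i f_i(x) / (π_j f_j(x)).
Component likelihoods at x = 1:
  L_I = 0.50·(1−0.50)^0 = 0.50·1 = 0.5
  L_II = 0.66·(1−0.66)^0 = 0.66·1 = 0.66
Odds = (0.73/0.27) × (0.66/0.5) = 2.7037 × 1.32 ≈ 3.5689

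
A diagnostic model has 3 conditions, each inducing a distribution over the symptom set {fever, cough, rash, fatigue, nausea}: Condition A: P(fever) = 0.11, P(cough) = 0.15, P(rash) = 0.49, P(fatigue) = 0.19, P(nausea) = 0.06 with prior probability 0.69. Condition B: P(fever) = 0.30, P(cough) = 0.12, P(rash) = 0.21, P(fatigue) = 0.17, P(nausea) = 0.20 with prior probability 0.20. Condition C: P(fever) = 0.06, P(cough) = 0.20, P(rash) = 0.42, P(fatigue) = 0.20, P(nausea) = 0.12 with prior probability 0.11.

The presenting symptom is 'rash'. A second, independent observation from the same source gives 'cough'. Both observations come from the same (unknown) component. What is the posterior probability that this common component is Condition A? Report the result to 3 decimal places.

0.780

The responsibility of component k is π_k f_k(x) divided by Σ_j π_j f_j(x).
Since both observations come from the same component, the likelihood for component k is f_k(x₁)·f_k(x₂).
  f_A = [P(rash | comp) = 0.49] × [0.15] = 0.0735
  f_B = [P(rash | comp) = 0.21] × [0.12] = 0.0252
  f_C = [P(rash | comp) = 0.42] × [0.2] = 0.084
Prior × likelihood for each component:
  π_A·f_A = 0.69 × 0.0735 = 0.050715
  π_B·f_B = 0.20 × 0.0252 = 0.00504
  π_C·f_C = 0.11 × 0.084 = 0.00924
Denominator: 0.050715 + 0.00504 + 0.00924 = 0.064995
Responsibility of Condition A: 0.050715 / 0.064995 ≈ 0.780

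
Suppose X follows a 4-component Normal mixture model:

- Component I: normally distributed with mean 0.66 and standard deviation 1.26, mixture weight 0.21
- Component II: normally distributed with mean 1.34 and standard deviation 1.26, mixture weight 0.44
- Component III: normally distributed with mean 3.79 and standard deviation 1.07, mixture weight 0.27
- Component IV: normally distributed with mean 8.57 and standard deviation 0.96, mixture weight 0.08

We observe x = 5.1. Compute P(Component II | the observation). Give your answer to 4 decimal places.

Apply Bayes' rule: the posterior for each component is proportional to its prior times its likelihood at x.
Normal densities:
  L_I = 0.000637047
  L_II = 0.00368842
  L_III = 0.176215
  L_IV = 0.000604733
Prior × likelihood for each component:
  w_I·L_I = 0.21 × 0.000637047 = 0.00013378
  w_II·L_II = 0.44 × 0.00368842 = 0.0016229
  w_III·L_III = 0.27 × 0.176215 = 0.047578
  w_IV·L_IV = 0.08 × 0.000604733 = 4.83787e-05
Sum: 0.00013378 + 0.0016229 + 0.047578 + 4.83787e-05 = 0.0493831
So the posterior for Component II is 0.0016229 / 0.0493831 ≈ 0.0329.

0.0329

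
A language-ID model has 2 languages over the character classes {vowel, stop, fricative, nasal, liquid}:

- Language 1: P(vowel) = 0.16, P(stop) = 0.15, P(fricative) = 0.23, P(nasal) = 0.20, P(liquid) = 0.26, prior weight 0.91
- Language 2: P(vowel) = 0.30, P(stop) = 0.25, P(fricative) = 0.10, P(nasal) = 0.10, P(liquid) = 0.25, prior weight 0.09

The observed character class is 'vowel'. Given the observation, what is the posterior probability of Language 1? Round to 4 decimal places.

Apply Bayes' rule: the posterior for each component is proportional to its prior times its likelihood at x.
Evaluate each component's likelihood at the observed value:
  L_1 = P(vowel | comp) = 0.16
  L_2 = P(vowel | comp) = 0.30
Weight by the priors:
  w_1·L_1 = 0.91 × 0.16 = 0.1456
  w_2·L_2 = 0.09 × 0.3 = 0.027
Evidence: 0.1456 + 0.027 = 0.1726
P(Language 1 | x) ≈ 0.8436

0.8436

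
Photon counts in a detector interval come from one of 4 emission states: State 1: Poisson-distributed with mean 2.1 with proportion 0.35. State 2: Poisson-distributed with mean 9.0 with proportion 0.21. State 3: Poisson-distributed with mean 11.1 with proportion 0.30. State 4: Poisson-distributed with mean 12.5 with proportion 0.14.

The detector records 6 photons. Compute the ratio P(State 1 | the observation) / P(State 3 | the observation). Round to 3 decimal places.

0.433

Only the two components matter; the odds are (w_i f_i(x)) / (w_j f_j(x)).
Evaluate each component's likelihood at the observed value:
  L_1 = e^(−2.1)·2.1^6/6! = 0.014587
  L_2 = e^(−9.0)·9.0^6/6! = 0.0910903
  L_3 = e^(−11.1)·11.1^6/6! = 0.0392588
  L_4 = e^(−12.5)·12.5^6/6! = 0.0197445
Odds = (0.35/0.30) × (0.014587/0.0392588) = 1.16667 × 0.371559 ≈ 0.433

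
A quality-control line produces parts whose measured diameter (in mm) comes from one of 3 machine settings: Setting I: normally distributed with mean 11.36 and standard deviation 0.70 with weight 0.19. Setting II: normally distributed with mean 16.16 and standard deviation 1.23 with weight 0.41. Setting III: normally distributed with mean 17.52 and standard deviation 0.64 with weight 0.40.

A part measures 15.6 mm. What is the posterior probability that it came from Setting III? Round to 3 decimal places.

0.023

P(component k | x) = π_k·f_k(x) / marginal(x), where marginal(x) = Σ_j π_j·f_j(x).
Evaluate each component's likelihood at the observed value:
  f_I = (1/(0.70·√(2π)))·exp(−(15.6−11.36)²/(2·0.70²)) = 0.569918·exp(-18.34449) = 6.15037e-09
  f_II = (1/(1.23·√(2π)))·exp(−(15.6−16.16)²/(2·1.23²)) = 0.324343·exp(-0.10364) = 0.292411
  f_III = (1/(0.64·√(2π)))·exp(−(15.6−17.52)²/(2·0.64²)) = 0.623347·exp(-4.50000) = 0.00692476
Weight by the priors:
  π_I·f_I = 0.19 × 6.15037e-09 = 1.16857e-09
  π_II·f_II = 0.41 × 0.292411 = 0.119889
  π_III·f_III = 0.40 × 0.00692476 = 0.00276991
Denominator: 1.16857e-09 + 0.119889 + 0.00276991 = 0.122658
Responsibility of Setting III: 0.00276991 / 0.122658 ≈ 0.023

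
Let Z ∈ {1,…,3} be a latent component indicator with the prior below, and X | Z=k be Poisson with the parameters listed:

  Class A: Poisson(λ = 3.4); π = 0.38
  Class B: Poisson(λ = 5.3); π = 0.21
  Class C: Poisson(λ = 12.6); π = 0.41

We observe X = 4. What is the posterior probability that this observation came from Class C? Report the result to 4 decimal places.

Apply Bayes' rule: the posterior for each component is proportional to its prior times its likelihood at x.
Poisson probabilities:
  p_A = e^(−3.4)·3.4^4/4! = 0.185825
  p_B = e^(−5.3)·5.3^4/4! = 0.164109
  p_C = e^(−12.6)·12.6^4/4! = 0.00354128
Multiply by the mixture weights:
  P(Z=A)·p_A = 0.38 × 0.185825 = 0.0706133
  P(Z=B)·p_B = 0.21 × 0.164109 = 0.0344628
  P(Z=C)·p_C = 0.41 × 0.00354128 = 0.00145193
Sum: 0.0706133 + 0.0344628 + 0.00145193 = 0.106528
Responsibility of Class C: 0.00145193 / 0.106528 ≈ 0.0136

0.0136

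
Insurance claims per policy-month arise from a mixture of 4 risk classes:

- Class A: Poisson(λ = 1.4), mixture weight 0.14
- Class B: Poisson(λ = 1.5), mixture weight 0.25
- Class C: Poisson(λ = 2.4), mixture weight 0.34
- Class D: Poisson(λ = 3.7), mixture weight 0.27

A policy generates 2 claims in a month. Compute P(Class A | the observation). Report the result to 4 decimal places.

The responsibility of component k is π_k f_k(x) divided by Σ_j π_j f_j(x).
Evaluate each component's likelihood at the observed value:
  f_A = 0.241665
  f_B = 0.251021
  f_C = 0.261268
  f_D = 0.169233
Weight by the priors:
  π_A·f_A = 0.14 × 0.241665 = 0.0338331
  π_B·f_B = 0.25 × 0.251021 = 0.0627554
  π_C·f_C = 0.34 × 0.261268 = 0.088831
  π_D·f_D = 0.27 × 0.169233 = 0.0456928
Marginal: 0.0338331 + 0.0627554 + 0.088831 + 0.0456928 = 0.231112
P(Class A | the observation) ≈ 0.1464

0.1464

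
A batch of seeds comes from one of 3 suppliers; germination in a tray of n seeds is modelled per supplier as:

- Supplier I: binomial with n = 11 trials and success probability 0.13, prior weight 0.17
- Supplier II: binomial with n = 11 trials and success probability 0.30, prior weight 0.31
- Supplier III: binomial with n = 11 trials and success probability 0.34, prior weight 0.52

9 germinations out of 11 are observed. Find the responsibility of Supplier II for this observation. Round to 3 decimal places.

0.179

By Bayes' theorem, P(k | x) = π_k f_k(x) / Σ_j π_j f_j(x).
Binomial probabilities:
  L_I = 4.4146e-07
  L_II = 0.000530457
  L_III = 0.00145466
Multiply by the mixture weights:
  π_I·L_I = 0.17 × 4.4146e-07 = 7.50482e-08
  π_II·L_II = 0.31 × 0.000530457 = 0.000164442
  π_III·L_III = 0.52 × 0.00145466 = 0.000756422
Evidence: 7.50482e-08 + 0.000164442 + 0.000756422 = 0.000920939
P(Supplier II | the observation) ≈ 0.179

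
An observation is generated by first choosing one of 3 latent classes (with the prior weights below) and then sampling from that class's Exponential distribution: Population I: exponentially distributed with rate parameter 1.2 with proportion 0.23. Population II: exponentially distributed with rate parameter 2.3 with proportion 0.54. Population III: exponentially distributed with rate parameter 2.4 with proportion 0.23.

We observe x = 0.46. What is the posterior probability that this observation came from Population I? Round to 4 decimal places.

0.2056

Apply Bayes' rule: the posterior for each component is proportional to its prior times its likelihood at x.
Exponential densities:
  L_I = 0.690956
  L_II = 0.798444
  L_III = 0.795701
Weight by the priors:
  π_I·L_I = 0.23 × 0.690956 = 0.15892
  π_II·L_II = 0.54 × 0.798444 = 0.43116
  π_III·L_III = 0.23 × 0.795701 = 0.183011
Marginal: 0.15892 + 0.43116 + 0.183011 = 0.773091
P(Population I | x) = 0.15892 / 0.773091 ≈ 0.2056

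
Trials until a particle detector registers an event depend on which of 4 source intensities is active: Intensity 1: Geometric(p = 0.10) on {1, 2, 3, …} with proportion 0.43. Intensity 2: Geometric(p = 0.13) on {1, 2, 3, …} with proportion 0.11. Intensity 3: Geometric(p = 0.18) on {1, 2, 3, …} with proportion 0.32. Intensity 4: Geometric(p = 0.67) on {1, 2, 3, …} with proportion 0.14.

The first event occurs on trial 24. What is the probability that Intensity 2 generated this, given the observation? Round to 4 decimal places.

0.1164

The responsibility of component k is P(Z=k) f_k(x) divided by Σ_j P(Z=j) f_j(x).
Component likelihoods at x = 24:
  L_1 = 0.00886294
  L_2 = 0.00528307
  L_3 = 0.00187496
  L_4 = 5.64801e-12
Multiply by the mixture weights:
  P(Z=1)·L_1 = 0.43 × 0.00886294 = 0.00381106
  P(Z=2)·L_2 = 0.11 × 0.00528307 = 0.000581137
  P(Z=3)·L_3 = 0.32 × 0.00187496 = 0.000599986
  P(Z=4)·L_4 = 0.14 × 5.64801e-12 = 7.90721e-13
Normaliser: 0.00381106 + 0.000581137 + 0.000599986 + 7.90721e-13 = 0.00499219
P(Intensity 2 | data) = 0.000581137 / 0.00499219 ≈ 0.1164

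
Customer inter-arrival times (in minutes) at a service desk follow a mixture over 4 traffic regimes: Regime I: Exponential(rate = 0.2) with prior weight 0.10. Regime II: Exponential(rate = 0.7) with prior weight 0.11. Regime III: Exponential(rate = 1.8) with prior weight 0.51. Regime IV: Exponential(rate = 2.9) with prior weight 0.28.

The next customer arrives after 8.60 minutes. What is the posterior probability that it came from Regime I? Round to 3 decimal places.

Apply Bayes' rule: the posterior for each component is proportional to its prior times its likelihood at x.
Evaluate each component's likelihood at the observed value:
  L_I = 0.0358132
  L_II = 0.00170077
  L_III = 3.40717e-07
  L_IV = 4.27655e-11
Multiply by the mixture weights:
  π_I·L_I = 0.10 × 0.0358132 = 0.00358132
  π_II·L_II = 0.11 × 0.00170077 = 0.000187085
  π_III·L_III = 0.51 × 3.40717e-07 = 1.73766e-07
  π_IV·L_IV = 0.28 × 4.27655e-11 = 1.19743e-11
Marginal: 0.00358132 + 0.000187085 + 1.73766e-07 + 1.19743e-11 = 0.00376858
So the posterior for Regime I is 0.00358132 / 0.00376858 ≈ 0.950.

0.950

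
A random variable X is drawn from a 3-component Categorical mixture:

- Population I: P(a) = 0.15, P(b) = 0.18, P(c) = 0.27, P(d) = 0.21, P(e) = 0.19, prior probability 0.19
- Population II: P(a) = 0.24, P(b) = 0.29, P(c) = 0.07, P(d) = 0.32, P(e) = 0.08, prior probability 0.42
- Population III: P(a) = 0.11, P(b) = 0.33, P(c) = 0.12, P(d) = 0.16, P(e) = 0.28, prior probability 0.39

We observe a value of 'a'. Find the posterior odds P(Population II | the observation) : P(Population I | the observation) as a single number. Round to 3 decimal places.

Only the two components matter; the odds are (π_i f_i(x)) / (π_j f_j(x)).
Component likelihoods at x = 'a':
  p_I = P(a | comp) = 0.15
  p_II = P(a | comp) = 0.24
  p_III = P(a | comp) = 0.11
Odds = (0.42/0.19) × (0.24/0.15) = 2.21053 × 1.6 ≈ 3.537

3.537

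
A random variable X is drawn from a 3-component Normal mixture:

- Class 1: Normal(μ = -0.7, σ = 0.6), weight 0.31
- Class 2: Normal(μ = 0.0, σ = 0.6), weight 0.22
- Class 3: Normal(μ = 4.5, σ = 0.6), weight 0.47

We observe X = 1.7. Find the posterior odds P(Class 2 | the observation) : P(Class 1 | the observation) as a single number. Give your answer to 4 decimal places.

Since P(k|x) ∝ w_k f_k(x), the posterior odds are w_i f_i(x) / (w_j f_j(x)).
Component likelihoods at x = 1.7:
  L_1 = 0.00022305
  L_2 = 0.0120102
  L_3 = 1.24101e-05
Odds = (0.22/0.31) × (0.0120102/0.00022305) = 0.709677 × 53.8451 ≈ 38.2126

38.2126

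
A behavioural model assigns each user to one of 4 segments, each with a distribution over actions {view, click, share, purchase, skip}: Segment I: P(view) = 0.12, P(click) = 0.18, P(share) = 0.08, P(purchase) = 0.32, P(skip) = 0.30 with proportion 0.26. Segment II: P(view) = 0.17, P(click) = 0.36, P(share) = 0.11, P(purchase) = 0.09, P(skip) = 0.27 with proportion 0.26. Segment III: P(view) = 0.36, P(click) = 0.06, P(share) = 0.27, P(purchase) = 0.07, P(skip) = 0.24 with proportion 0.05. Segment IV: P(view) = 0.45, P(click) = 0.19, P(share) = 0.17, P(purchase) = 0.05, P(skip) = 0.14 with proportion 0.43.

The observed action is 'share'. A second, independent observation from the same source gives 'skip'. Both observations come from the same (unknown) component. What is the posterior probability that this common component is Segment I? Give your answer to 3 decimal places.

By Bayes' theorem, P(k | x) = w_k f_k(x) / Σ_j w_j f_j(x).
Since both observations come from the same component, the likelihood for component k is f_k(x₁)·f_k(x₂).
  f_I = [P(share | comp) = 0.08] × [0.3] = 0.024
  f_II = [P(share | comp) = 0.11] × [0.27] = 0.0297
  f_III = [P(share | comp) = 0.27] × [0.24] = 0.0648
  f_IV = [P(share | comp) = 0.17] × [0.14] = 0.0238
Unnormalised posteriors:
  w_I·f_I = 0.26 × 0.024 = 0.00624
  w_II·f_II = 0.26 × 0.0297 = 0.007722
  w_III·f_III = 0.05 × 0.0648 = 0.00324
  w_IV·f_IV = 0.43 × 0.0238 = 0.010234
Marginal: 0.00624 + 0.007722 + 0.00324 + 0.010234 = 0.027436
P(Segment I | x₁,x₂) = 0.00624 / 0.027436 ≈ 0.227

0.227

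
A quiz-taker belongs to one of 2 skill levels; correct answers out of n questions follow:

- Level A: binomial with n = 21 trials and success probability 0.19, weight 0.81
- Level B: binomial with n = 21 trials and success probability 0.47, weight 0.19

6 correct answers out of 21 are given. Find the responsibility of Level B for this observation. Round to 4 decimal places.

Posterior ∝ prior × likelihood, so P(k | x) ∝ w_k f_k(x); normalise over all components.
Evaluate each component's likelihood at the observed value:
  f_A = C(21,6)·0.19^6·0.81^15 = 54264·4.70459e-05·0.0423912 = 0.10822
  f_B = C(21,6)·0.47^6·0.53^15 = 54264·0.0107792·7.31372e-05 = 0.0427796
Weight by the priors:
  w_A·f_A = 0.81 × 0.10822 = 0.0876584
  w_B·f_B = 0.19 × 0.0427796 = 0.00812813
Normaliser: 0.0876584 + 0.00812813 = 0.0957866
Responsibility of Level B: 0.00812813 / 0.0957866 ≈ 0.0849

0.0849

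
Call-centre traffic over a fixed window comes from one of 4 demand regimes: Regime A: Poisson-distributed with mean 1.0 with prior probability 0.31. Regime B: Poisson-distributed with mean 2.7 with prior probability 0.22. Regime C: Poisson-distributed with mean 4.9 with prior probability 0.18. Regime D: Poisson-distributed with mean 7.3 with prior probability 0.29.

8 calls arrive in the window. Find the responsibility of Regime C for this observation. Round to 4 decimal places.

P(component k | x) = π_k·f_k(x) / marginal(x), where marginal(x) = Σ_j π_j·f_j(x).
Component likelihoods at x = 8 calls:
  p_A = 9.12399e-06
  p_B = 0.00470755
  p_C = 0.0613769
  p_D = 0.135118
Multiply by the mixture weights:
  π_A·p_A = 0.31 × 9.12399e-06 = 2.82844e-06
  π_B·p_B = 0.22 × 0.00470755 = 0.00103566
  π_C·p_C = 0.18 × 0.0613769 = 0.0110478
  π_D·p_D = 0.29 × 0.135118 = 0.0391842
Sum: 2.82844e-06 + 0.00103566 + 0.0110478 + 0.0391842 = 0.0512705
P(Regime C | x) = 0.0110478 / 0.0512705 ≈ 0.2155

0.2155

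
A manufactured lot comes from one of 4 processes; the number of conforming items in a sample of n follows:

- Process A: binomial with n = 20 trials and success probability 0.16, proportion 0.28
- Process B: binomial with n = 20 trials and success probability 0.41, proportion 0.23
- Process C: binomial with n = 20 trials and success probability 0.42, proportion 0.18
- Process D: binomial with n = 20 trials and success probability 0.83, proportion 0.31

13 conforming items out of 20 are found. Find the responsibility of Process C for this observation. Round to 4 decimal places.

Apply Bayes' rule: the posterior for each component is proportional to its prior times its likelihood at x.
Binomial probabilities:
  f_A = C(20,13)·0.16^13·0.84^7 = 77520·4.5036e-11·0.29509 = 1.03022e-06
  f_B = C(20,13)·0.41^13·0.59^7 = 77520·9.25103e-06·0.0248865 = 0.0178471
  f_C = C(20,13)·0.42^13·0.58^7 = 77520·1.26544e-05·0.0220798 = 0.0216596
  f_D = C(20,13)·0.83^13·0.17^7 = 77520·0.0887187·4.10339e-06 = 0.0282209
Weight by the priors:
  w_A·f_A = 0.28 × 1.03022e-06 = 2.88461e-07
  w_B·f_B = 0.23 × 0.0178471 = 0.00410484
  w_C·f_C = 0.18 × 0.0216596 = 0.00389873
  w_D·f_D = 0.31 × 0.0282209 = 0.00874849
Sum: 2.88461e-07 + 0.00410484 + 0.00389873 + 0.00874849 = 0.0167523
Responsibility of Process C: 0.00389873 / 0.0167523 ≈ 0.2327

0.2327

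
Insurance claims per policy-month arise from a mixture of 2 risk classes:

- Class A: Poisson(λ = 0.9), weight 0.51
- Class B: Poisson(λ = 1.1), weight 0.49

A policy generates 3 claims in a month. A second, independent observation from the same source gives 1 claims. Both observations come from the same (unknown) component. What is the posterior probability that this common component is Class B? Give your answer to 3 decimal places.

The responsibility of component k is π_k f_k(x) divided by Σ_j π_j f_j(x).
Since both observations come from the same component, the likelihood for component k is f_k(x₁)·f_k(x₂).
  p_A = [e^(−0.9)·0.9^3/3! = 0.0493982] × [0.365913] = 0.0180754
  p_B = [e^(−1.1)·1.1^3/3! = 0.0738419] × [0.366158] = 0.0270378
Unnormalised posteriors:
  π_A·p_A = 0.51 × 0.0180754 = 0.00921847
  π_B·p_B = 0.49 × 0.0270378 = 0.0132485
Denominator: 0.00921847 + 0.0132485 = 0.022467
Responsibility of Class B: 0.0132485 / 0.022467 ≈ 0.590

0.590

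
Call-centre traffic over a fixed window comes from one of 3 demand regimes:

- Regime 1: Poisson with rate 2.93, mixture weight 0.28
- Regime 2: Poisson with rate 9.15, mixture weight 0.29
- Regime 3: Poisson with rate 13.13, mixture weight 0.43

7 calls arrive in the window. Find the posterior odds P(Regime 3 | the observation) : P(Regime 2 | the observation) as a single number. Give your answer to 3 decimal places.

0.347

The posterior odds equal the prior odds times the likelihood ratio: (π_i/π_j)·(f_i(x)/f_j(x)).
Evaluate each component's likelihood at the observed value:
  f_1 = 0.0196408
  f_2 = 0.113168
  f_3 = 0.0264933
0.0113921 / 0.0328186 ≈ 0.347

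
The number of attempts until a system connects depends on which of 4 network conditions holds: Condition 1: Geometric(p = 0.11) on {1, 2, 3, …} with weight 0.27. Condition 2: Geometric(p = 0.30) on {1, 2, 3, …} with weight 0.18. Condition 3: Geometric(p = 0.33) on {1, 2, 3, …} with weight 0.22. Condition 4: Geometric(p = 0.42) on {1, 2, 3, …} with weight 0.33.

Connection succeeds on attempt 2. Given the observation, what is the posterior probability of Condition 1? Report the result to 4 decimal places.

Apply Bayes' rule: the posterior for each component is proportional to its prior times its likelihood at x.
Evaluate each component's likelihood at the observed value:
  f_1 = 0.11·(1−0.11)^1 = 0.11·0.89 = 0.0979
  f_2 = 0.30·(1−0.30)^1 = 0.30·0.7 = 0.21
  f_3 = 0.33·(1−0.33)^1 = 0.33·0.67 = 0.2211
  f_4 = 0.42·(1−0.42)^1 = 0.42·0.58 = 0.2436
Multiply by the mixture weights:
  w_1·f_1 = 0.27 × 0.0979 = 0.026433
  w_2·f_2 = 0.18 × 0.21 = 0.0378
  w_3·f_3 = 0.22 × 0.2211 = 0.048642
  w_4·f_4 = 0.33 × 0.2436 = 0.080388
Denominator: 0.026433 + 0.0378 + 0.048642 + 0.080388 = 0.193263
So the posterior for Condition 1 is 0.026433 / 0.193263 ≈ 0.1368.

0.1368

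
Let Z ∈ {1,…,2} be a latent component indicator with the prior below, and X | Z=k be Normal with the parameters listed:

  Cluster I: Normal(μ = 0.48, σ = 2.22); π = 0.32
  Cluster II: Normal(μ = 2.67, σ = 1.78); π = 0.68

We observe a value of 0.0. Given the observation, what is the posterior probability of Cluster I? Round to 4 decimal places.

By Bayes' theorem, P(k | x) = π_k f_k(x) / Σ_j π_j f_j(x).
Evaluate each component's likelihood at the observed value:
  f_I = 0.175552
  f_II = 0.0727627
Weight by the priors:
  π_I·f_I = 0.32 × 0.175552 = 0.0561766
  π_II·f_II = 0.68 × 0.0727627 = 0.0494786
Evidence: 0.0561766 + 0.0494786 = 0.105655
P(Cluster I | the observation) = 0.0561766 / 0.105655 ≈ 0.5317

0.5317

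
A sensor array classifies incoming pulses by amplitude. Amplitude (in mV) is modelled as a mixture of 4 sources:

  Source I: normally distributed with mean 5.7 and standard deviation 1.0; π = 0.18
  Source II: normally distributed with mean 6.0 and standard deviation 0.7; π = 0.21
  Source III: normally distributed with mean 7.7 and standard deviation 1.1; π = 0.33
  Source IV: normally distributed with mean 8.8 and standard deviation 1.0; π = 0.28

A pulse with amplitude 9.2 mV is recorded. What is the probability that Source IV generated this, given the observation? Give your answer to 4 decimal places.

0.6851

Posterior ∝ prior × likelihood, so P(k | x) ∝ π_k f_k(x); normalise over all components.
Normal densities:
  p_I = 0.000872683
  p_II = 1.6515e-05
  p_III = 0.14313
  p_IV = 0.36827
Weight by the priors:
  π_I·p_I = 0.18 × 0.000872683 = 0.000157083
  π_II·p_II = 0.21 × 1.6515e-05 = 3.46814e-06
  π_III·p_III = 0.33 × 0.14313 = 0.047233
  π_IV·p_IV = 0.28 × 0.36827 = 0.103116
Denominator: 0.000157083 + 3.46814e-06 + 0.047233 + 0.103116 = 0.150509
P(Source IV | the observation) = 0.103116 / 0.150509 ≈ 0.6851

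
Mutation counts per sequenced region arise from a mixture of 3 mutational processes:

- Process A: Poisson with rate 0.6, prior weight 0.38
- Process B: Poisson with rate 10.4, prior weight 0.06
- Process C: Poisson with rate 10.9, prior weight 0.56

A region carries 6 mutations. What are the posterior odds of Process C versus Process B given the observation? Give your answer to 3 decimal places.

Posterior odds = (π_i f_i(x)) / (π_j f_j(x)); the normalising sum cancels.
Evaluate each component's likelihood at the observed value:
  f_A = e^(−0.6)·0.6^6/6! = 3.5563e-05
  f_B = e^(−10.4)·10.4^6/6! = 0.0534817
  f_C = e^(−10.9)·10.9^6/6! = 0.0429949
Posterior odds = (π_C·f_C) / (π_B·f_B) = (0.56·0.0429949) / (0.06·0.0534817) = 0.0240771 / 0.0032089 ≈ 7.503

7.503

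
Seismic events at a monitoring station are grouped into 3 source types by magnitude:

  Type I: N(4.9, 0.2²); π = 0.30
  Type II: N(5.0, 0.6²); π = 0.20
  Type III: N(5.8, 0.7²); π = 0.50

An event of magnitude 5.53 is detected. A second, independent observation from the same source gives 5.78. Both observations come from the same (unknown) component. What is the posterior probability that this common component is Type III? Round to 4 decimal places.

0.8542

By Bayes' theorem, P(k | x) = π_k f_k(x) / Σ_j π_j f_j(x).
Since both observations come from the same component, the likelihood for component k is f_k(x₁)·f_k(x₂).
  p_I = [0.0139713] × [0.000124712] = 1.74239e-06
  p_II = [0.450115] × [0.285614] = 0.128559
  p_III = [0.529061] × [0.569685] = 0.301398
Multiply by the mixture weights:
  π_I·p_I = 0.30 × 1.74239e-06 = 5.22718e-07
  π_II·p_II = 0.20 × 0.128559 = 0.0257119
  π_III·p_III = 0.50 × 0.301398 = 0.150699
Sum: 5.22718e-07 + 0.0257119 + 0.150699 = 0.176411
P(Type III | x₁, x₂) = 0.150699 / 0.176411 ≈ 0.8542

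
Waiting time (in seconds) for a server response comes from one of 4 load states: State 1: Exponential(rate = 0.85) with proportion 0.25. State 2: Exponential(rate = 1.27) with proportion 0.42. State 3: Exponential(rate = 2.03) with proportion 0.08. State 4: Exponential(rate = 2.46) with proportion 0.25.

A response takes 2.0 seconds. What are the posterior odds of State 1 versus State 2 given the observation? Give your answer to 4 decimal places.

0.9228

The posterior odds equal the prior odds times the likelihood ratio: (π_i/π_j)·(f_i(x)/f_j(x)).
Component likelihoods at x = 2.0 seconds:
  f_1 = 0.85·e^(−0.85·2.0) = 0.85·e^(−1.7000) = 0.155281
  f_2 = 1.27·e^(−1.27·2.0) = 1.27·e^(−2.5400) = 0.10016
  f_3 = 2.03·e^(−2.03·2.0) = 2.03·e^(−4.0600) = 0.0350155
  f_4 = 2.46·e^(−2.46·2.0) = 2.46·e^(−4.9200) = 0.0179559
0.0388202 / 0.0420673 ≈ 0.9228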